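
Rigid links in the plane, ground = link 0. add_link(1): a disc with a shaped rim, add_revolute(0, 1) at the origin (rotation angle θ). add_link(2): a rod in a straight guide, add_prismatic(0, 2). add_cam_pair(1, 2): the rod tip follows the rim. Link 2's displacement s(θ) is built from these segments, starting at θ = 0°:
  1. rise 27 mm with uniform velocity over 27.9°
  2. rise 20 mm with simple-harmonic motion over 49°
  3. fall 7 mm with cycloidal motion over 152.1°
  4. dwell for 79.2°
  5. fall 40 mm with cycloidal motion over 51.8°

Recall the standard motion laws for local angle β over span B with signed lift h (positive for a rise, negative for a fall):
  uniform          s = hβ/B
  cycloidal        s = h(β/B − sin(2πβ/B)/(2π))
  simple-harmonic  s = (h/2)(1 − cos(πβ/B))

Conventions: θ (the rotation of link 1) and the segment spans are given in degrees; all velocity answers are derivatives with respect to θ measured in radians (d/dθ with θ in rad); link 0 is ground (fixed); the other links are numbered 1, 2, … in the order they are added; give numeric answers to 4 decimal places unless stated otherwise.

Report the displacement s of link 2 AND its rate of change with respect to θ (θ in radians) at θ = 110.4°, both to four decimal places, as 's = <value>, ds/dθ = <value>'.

segment 1 (0° to 27.9°, uniform, h = 27) is passed completely: s = 0.0000 + (27) = 27.0000
segment 2 (27.9° to 76.9°, simple-harmonic, h = 20) is passed completely: s = 27.0000 + (20) = 47.0000
θ = 110.4° falls in segment 3 (76.9° to 229°, cycloidal, h = -7): β = 110.4 − 76.9 = 33.5°, B = 152.1°; Δs = -7·(0.2202 − sin(2π·0.2202)/(2π)) = -0.4471; s = 47.0000 − 0.4471 = 46.5529
velocity in seg [76.9°–229°] (cycloidal), θ in radians: β = 33.5° = 0.5847 rad, B = 152.1° = 2.6546 rad; ds/dθ = (h/B)(1 − cos(2πβ/B)) = ((-7)/2.6546)(1 − cos(2π·0.2202)) = -2.146850 mm/rad

s = 46.5529, ds/dθ = -2.1468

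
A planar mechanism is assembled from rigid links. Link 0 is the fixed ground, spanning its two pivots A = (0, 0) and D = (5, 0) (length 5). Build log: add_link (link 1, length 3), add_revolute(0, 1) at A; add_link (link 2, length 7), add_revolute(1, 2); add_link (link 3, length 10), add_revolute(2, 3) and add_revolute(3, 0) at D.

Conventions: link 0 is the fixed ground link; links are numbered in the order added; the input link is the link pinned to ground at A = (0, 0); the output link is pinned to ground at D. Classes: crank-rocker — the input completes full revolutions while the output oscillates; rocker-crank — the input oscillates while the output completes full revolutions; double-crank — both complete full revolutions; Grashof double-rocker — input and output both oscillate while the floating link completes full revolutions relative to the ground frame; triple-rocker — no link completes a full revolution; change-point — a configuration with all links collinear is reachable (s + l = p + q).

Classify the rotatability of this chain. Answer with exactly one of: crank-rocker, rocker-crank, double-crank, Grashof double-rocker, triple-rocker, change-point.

lengths: ground=5, input=3, coupler=7, output=10
sorted: s=3 (shortest), l=10 (longest), p+q=12
s + l = 13 vs p + q = 12
s + l > p + q → non-Grashof → no link fully rotates → triple-rocker

triple-rocker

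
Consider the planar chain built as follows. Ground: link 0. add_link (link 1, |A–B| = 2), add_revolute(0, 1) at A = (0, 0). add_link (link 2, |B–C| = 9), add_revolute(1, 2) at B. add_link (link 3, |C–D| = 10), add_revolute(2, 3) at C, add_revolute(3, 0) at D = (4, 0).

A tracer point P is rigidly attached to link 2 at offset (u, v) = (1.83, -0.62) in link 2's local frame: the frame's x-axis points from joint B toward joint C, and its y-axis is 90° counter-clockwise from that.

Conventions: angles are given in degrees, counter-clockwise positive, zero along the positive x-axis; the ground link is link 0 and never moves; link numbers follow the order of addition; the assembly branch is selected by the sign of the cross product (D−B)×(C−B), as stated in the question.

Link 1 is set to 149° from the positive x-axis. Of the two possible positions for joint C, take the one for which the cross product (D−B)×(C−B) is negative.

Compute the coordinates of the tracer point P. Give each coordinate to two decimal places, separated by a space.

A=(0,0), D=(4.00,0)
B = A + 2.00·(cos149°, sin149°) = (-1.7143, 1.0301)
|BD| = 5.8064
circle(B,9.00) ∩ circle(D,10.00): a=1.2671, h=8.9104
  candidates: C₊=(1.1134,9.5743) cross=51.737; C₋=(-2.0481,-7.9637) cross=-51.737
  branch - wants cross < 0 → take C=(-2.0481,-7.9637) (cross=-51.737)
ex = (C−B)/|BC| = (-0.0371,-0.9993); ey = (0.9993,-0.0371)
P = B + 1.83·ex + -0.62·ey = (-2.4018,-0.7757)

-2.40 -0.78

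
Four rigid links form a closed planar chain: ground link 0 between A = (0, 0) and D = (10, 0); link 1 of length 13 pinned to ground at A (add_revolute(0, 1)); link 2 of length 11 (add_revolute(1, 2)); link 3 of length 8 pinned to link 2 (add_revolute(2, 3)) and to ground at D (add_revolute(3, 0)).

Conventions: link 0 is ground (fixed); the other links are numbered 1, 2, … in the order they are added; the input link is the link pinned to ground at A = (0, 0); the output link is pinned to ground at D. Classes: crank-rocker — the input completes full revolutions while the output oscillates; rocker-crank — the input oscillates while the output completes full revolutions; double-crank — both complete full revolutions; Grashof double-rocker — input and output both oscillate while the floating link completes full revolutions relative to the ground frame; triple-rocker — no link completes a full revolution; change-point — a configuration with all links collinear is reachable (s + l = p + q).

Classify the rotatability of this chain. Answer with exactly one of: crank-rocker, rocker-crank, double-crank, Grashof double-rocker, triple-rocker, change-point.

lengths: ground=10, input=13, coupler=11, output=8
sorted: s=8 (shortest), l=13 (longest), p+q=21
s + l = 21 vs p + q = 21
s + l = p + q → change-point (collinear configuration reachable)

change-point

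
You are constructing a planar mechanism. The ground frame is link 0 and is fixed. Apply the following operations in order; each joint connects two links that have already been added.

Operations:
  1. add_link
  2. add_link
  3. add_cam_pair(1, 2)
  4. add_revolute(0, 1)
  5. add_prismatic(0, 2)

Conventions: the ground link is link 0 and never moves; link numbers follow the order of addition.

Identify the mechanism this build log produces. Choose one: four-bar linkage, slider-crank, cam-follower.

links: 3 (incl. ground); joints: 1 revolute, 1 prismatic, 1 higher (cam) pair, forming one closed loop
3 links, revolute + prismatic + higher pair in one loop → cam-follower

cam-follower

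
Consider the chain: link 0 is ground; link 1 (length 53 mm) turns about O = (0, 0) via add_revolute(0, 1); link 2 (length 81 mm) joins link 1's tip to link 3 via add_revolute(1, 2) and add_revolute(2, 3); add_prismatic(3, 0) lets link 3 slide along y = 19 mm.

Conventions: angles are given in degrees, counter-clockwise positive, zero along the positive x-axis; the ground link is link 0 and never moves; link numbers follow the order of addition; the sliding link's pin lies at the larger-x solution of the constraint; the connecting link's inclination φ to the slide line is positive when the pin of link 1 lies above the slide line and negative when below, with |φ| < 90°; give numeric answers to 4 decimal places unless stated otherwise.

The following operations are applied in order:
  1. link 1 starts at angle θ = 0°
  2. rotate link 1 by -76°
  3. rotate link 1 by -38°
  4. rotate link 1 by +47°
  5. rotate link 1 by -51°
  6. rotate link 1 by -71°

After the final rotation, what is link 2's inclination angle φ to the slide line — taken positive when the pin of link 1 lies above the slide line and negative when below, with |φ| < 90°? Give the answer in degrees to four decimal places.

geometry: r = 53 mm, L = 81 mm, e = 19 mm; θ starts at 0°
rotate link 1 by -76°: θ ← 0° -76° = -76°
rotate link 1 by -38°: θ ← -76° -38° = -114°
rotate link 1 by +47°: θ ← -114° +47° = -67°
rotate link 1 by -51°: θ ← -67° -51° = -118°
rotate link 1 by -71°: θ ← -118° -71° = -189°
h = r sin θ − e = 8.291027 − 19 = -10.708973
sin φ = h / L = -10.708973 / 81 = -0.13220955
φ = arcsin(-0.13220955) = -7.597292°

-7.5973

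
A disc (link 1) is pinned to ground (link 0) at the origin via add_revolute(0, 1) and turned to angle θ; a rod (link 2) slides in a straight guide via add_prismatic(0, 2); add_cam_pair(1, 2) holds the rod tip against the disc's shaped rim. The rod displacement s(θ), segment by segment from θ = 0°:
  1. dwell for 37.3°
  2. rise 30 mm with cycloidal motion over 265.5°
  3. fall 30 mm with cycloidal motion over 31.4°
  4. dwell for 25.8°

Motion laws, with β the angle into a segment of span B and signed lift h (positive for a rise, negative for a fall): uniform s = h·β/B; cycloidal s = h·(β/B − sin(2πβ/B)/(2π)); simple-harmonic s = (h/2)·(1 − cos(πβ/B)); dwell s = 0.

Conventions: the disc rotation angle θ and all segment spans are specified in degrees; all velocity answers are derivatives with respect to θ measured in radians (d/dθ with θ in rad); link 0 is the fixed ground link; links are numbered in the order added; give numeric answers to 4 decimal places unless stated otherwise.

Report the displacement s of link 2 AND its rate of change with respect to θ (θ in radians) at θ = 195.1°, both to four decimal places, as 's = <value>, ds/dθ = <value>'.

segment 1 (0° to 37.3°, dwell): s unchanged at 0.0000
θ = 195.1° falls in segment 2 (37.3° to 302.8°, cycloidal, h = 30): β = 195.1 − 37.3 = 157.8°, B = 265.5°; Δs = 30·(0.5944 − sin(2π·0.5944)/(2π)) = 20.4981; s = 0.0000 + 20.4981 = 20.4981
velocity in seg [37.3°–302.8°] (cycloidal), θ in radians: β = 157.8° = 2.7541 rad, B = 265.5° = 4.6338 rad; ds/dθ = (h/B)(1 − cos(2πβ/B)) = (30/4.6338)(1 − cos(2π·0.5944)) = 11.843512 mm/rad

s = 20.4981, ds/dθ = 11.8435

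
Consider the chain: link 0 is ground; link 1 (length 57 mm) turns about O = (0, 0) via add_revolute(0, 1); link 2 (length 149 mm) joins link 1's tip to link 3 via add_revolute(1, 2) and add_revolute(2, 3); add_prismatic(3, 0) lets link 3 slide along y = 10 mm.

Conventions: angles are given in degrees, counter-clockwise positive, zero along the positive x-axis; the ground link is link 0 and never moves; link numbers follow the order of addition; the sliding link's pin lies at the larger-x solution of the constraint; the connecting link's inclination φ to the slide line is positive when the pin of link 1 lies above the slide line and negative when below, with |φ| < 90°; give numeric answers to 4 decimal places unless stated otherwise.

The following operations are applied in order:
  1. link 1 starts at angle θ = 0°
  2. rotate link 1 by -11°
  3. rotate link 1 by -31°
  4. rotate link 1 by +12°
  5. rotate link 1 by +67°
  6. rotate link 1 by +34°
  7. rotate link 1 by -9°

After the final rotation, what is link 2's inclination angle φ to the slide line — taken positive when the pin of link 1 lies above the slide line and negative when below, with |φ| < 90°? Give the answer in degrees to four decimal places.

geometry: r = 57 mm, L = 149 mm, e = 10 mm; θ starts at 0°
rotate link 1 by -11°: θ ← 0° -11° = -11°
rotate link 1 by -31°: θ ← -11° -31° = -42°
rotate link 1 by +12°: θ ← -42° +12° = -30°
rotate link 1 by +67°: θ ← -30° +67° = 37°
rotate link 1 by +34°: θ ← 37° +34° = 71°
rotate link 1 by -9°: θ ← 71° -9° = 62°
h = r sin θ − e = 50.328013 − 10 = 40.328013
sin φ = h / L = 40.328013 / 149 = 0.27065780
φ = arcsin(0.27065780) = 15.703414°

15.7034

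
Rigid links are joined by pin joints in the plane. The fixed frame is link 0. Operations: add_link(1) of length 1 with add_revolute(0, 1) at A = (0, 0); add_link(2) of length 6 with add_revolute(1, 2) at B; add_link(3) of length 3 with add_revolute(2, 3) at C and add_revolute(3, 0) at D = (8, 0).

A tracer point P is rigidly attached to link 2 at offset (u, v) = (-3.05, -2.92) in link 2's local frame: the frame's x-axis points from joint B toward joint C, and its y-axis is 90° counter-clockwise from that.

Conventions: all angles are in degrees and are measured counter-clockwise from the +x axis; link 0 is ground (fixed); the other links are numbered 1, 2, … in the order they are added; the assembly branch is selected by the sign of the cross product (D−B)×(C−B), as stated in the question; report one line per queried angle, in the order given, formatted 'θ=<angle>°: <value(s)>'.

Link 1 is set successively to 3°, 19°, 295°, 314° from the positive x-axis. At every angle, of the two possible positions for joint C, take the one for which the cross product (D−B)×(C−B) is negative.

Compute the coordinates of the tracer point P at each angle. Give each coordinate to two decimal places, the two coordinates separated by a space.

A=(0,0), D=(8.00,0)
θ=3°: B = A + 1.00·(cos3°, sin3°) = (0.9986, 0.0523)
θ=3°: |BD| = 7.0016
θ=3°: circle(B,6.00) ∩ circle(D,3.00): a=5.4289, h=2.5548
θ=3°:   candidates: C₊=(6.4465,2.5664) cross=17.887; C₋=(6.4083,-2.5429) cross=-17.887
θ=3°:   branch - wants cross < 0 → take C=(6.4083,-2.5429) (cross=-17.887)
θ=3°: ex = (C−B)/|BC| = (0.9016,-0.4325); ey = (0.4325,0.9016)
θ=3°: P = B + -3.05·ex + -2.92·ey = (-3.0143,-1.2611)
θ=19°: B = A + 1.00·(cos19°, sin19°) = (0.9455, 0.3256)
θ=19°: |BD| = 7.0620
θ=19°: circle(B,6.00) ∩ circle(D,3.00): a=5.4426, h=2.5254
θ=19°:   candidates: C₊=(6.4988,2.5974) cross=17.834; C₋=(6.2659,-2.4481) cross=-17.834
θ=19°:   branch - wants cross < 0 → take C=(6.2659,-2.4481) (cross=-17.834)
θ=19°: ex = (C−B)/|BC| = (0.8867,-0.4623); ey = (0.4623,0.8867)
θ=19°: P = B + -3.05·ex + -2.92·ey = (-3.1089,-0.8538)
θ=295°: B = A + 1.00·(cos295°, sin295°) = (0.4226, -0.9063)
θ=295°: |BD| = 7.6314
θ=295°: circle(B,6.00) ∩ circle(D,3.00): a=5.5847, h=2.1934
θ=295°:   candidates: C₊=(5.7073,1.9348) cross=16.739; C₋=(6.2283,-2.4210) cross=-16.739
θ=295°:   branch - wants cross < 0 → take C=(6.2283,-2.4210) (cross=-16.739)
θ=295°: ex = (C−B)/|BC| = (0.9676,-0.2524); ey = (0.2524,0.9676)
θ=295°: P = B + -3.05·ex + -2.92·ey = (-3.2657,-2.9618)
θ=314°: B = A + 1.00·(cos314°, sin314°) = (0.6947, -0.7193)
θ=314°: |BD| = 7.3407
θ=314°: circle(B,6.00) ∩ circle(D,3.00): a=5.5094, h=2.3762
θ=314°:   candidates: C₊=(5.9447,2.1853) cross=17.443; C₋=(6.4104,-2.5442) cross=-17.443
θ=314°:   branch - wants cross < 0 → take C=(6.4104,-2.5442) (cross=-17.443)
θ=314°: ex = (C−B)/|BC| = (0.9526,-0.3042); ey = (0.3042,0.9526)
θ=314°: P = B + -3.05·ex + -2.92·ey = (-3.0990,-2.5733)

θ=3°: -3.01 -1.26
θ=19°: -3.11 -0.85
θ=295°: -3.27 -2.96
θ=314°: -3.10 -2.57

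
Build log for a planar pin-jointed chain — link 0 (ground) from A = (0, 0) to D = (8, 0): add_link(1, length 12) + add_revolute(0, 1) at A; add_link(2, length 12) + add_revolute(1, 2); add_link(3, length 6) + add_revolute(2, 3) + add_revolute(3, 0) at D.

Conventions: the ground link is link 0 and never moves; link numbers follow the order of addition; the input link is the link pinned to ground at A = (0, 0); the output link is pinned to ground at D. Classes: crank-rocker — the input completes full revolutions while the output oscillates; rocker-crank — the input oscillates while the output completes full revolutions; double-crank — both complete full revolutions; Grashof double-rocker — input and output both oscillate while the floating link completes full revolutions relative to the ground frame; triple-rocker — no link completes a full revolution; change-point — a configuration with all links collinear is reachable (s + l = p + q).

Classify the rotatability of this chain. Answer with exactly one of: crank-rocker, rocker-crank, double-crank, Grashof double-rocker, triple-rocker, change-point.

lengths: ground=8, input=12, coupler=12, output=6
sorted: s=6 (shortest), l=12 (longest), p+q=20
s + l = 18 vs p + q = 20
s + l < p + q (Grashof) with shortest = output link → rocker-crank

rocker-crank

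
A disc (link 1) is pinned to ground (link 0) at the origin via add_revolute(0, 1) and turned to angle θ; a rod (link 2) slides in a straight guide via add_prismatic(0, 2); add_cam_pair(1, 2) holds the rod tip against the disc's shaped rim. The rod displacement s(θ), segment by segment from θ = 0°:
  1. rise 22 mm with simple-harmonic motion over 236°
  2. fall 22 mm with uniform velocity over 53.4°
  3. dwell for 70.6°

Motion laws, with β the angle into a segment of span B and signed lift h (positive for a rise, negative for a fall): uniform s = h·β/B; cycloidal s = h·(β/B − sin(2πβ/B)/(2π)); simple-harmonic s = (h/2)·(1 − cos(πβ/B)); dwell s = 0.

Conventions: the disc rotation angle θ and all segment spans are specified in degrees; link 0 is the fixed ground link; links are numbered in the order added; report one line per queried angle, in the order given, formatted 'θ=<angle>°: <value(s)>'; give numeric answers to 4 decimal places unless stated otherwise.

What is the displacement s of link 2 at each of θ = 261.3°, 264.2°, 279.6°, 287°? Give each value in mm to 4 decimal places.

segment 1 (0° to 236°, simple-harmonic, h = 22) is passed completely: s = 0.0000 + (22) = 22.0000
θ = 261.3° falls in segment 2 (236° to 289.4°, uniform, h = -22): β = 261.3 − 236 = 25.3°, B = 53.4°; Δs = -22·25.3/53.4 = -10.4232; s = 22.0000 − 10.4232 = 11.5768
θ = 264.2° falls in segment 2 (236° to 289.4°, uniform, h = -22): β = 264.2 − 236 = 28.2°, B = 53.4°; Δs = -22·28.2/53.4 = -11.6180; s = 22.0000 − 11.6180 = 10.3820
θ = 279.6° falls in segment 2 (236° to 289.4°, uniform, h = -22): β = 279.6 − 236 = 43.6°, B = 53.4°; Δs = -22·43.6/53.4 = -17.9625; s = 22.0000 − 17.9625 = 4.0375
θ = 287° falls in segment 2 (236° to 289.4°, uniform, h = -22): β = 287 − 236 = 51°, B = 53.4°; Δs = -22·51/53.4 = -21.0112; s = 22.0000 − 21.0112 = 0.9888

θ=261.3°: 11.5768
θ=264.2°: 10.3820
θ=279.6°: 4.0375
θ=287°: 0.9888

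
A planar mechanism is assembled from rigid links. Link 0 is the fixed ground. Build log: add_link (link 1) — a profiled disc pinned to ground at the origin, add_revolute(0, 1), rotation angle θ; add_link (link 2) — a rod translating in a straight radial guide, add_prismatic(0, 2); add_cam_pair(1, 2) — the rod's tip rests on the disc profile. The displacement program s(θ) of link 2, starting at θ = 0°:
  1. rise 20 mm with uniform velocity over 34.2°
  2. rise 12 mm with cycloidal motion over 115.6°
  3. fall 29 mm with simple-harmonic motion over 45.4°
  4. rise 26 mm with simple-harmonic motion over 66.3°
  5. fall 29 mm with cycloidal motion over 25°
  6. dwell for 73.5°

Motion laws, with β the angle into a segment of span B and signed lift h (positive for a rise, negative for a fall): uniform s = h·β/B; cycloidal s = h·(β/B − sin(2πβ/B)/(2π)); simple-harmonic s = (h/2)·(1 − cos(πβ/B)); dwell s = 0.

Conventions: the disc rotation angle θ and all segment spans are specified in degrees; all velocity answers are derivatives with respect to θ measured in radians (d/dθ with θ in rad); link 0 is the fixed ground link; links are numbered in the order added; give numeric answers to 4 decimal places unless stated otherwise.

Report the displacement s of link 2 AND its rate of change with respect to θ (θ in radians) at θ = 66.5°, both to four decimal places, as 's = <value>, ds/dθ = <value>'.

seg 1 [0°–34.2°] uniform, h=20: full span → s += 20 → s = 20.0000
seg 2 [34.2°–149.8°] cycloidal, h=12: θ=66.5° here. β=32.3, B=115.6. 12·(0.2794 − sin(2π·0.2794)/(2π)) = 1.4756 → s = 21.4756
velocity in seg [34.2°–149.8°] (cycloidal), θ in radians: β = 32.3° = 0.5637 rad, B = 115.6° = 2.0176 rad; ds/dθ = (h/B)(1 − cos(2πβ/B)) = (12/2.0176)(1 − cos(2π·0.2794)) = 7.040538 mm/rad

s = 21.4756, ds/dθ = 7.0405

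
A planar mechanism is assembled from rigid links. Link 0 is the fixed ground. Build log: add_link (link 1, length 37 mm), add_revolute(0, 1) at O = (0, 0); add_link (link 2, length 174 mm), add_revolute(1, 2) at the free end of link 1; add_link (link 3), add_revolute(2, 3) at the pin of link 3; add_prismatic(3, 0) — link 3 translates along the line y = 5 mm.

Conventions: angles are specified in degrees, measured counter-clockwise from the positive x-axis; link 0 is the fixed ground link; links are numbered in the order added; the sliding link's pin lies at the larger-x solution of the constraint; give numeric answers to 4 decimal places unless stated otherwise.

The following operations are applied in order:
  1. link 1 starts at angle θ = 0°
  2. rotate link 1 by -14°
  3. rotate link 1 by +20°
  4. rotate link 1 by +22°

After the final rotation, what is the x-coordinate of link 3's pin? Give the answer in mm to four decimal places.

geometry: r = 37 mm, L = 174 mm, e = 5 mm; θ starts at 0°
rotate link 1 by -14°: θ ← 0° -14° = -14°
rotate link 1 by +20°: θ ← -14° +20° = 6°
rotate link 1 by +22°: θ ← 6° +22° = 28°
crank pin P = (r cos θ, r sin θ) = (32.669061, 17.370448)
h = r sin θ − e = 17.370448 − 5 = 12.370448
x = r cos θ + √(L² − h²) = 32.669061 + 173.559707 = 206.228768

206.2288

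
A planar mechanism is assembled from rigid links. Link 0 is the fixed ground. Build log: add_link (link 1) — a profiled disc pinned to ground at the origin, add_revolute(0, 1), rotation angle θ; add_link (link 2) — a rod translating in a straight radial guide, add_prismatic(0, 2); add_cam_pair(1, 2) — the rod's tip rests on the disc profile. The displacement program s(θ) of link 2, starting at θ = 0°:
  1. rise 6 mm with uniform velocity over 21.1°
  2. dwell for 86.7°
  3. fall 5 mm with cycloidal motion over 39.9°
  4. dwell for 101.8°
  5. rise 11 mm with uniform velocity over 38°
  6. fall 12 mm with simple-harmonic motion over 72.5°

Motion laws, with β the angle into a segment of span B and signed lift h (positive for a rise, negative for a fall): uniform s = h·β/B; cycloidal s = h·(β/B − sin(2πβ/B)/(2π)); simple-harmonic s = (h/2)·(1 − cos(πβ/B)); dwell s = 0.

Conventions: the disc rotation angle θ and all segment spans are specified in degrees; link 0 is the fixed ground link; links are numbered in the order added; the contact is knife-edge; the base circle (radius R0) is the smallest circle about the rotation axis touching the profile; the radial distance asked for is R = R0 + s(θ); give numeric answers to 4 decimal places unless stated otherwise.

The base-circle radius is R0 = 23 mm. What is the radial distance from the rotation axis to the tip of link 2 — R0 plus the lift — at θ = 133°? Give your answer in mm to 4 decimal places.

seg 1 [0°–21.1°] uniform, h=6: full span → s += 6 → s = 6.0000
seg 2 [21.1°–107.8°] dwell: s stays 6.0000
seg 3 [107.8°–147.7°] cycloidal, h=-5: θ=133° here. β=25.2, B=39.9. -5·(0.6316 − sin(2π·0.6316)/(2π)) = -3.7434 → s = 2.2566
R = R0 + s = 23 + 2.2566 = 25.2566

25.2566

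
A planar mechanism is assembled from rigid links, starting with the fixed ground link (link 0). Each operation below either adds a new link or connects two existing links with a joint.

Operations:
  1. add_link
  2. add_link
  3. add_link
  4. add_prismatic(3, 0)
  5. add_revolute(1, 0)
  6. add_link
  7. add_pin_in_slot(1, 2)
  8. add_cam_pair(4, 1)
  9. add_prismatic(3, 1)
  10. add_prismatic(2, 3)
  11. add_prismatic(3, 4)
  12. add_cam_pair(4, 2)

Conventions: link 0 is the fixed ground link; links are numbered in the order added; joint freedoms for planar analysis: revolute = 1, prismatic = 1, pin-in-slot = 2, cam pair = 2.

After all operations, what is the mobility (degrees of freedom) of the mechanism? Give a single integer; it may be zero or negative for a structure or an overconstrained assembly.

link 0 = ground. State L|J1|J2 = 1|0|0
+link1  2|0|0
+link2  3|0|0
+link3  4|0|0
P(3,0) f=1→J1  4|1|0
R(1,0) f=1→J1  4|2|0
+link4  5|2|0
PS(1,2) f=2→J2  5|2|1
C(4,1) f=2→J2  5|2|2
P(3,1) f=1→J1  5|3|2
P(2,3) f=1→J1  5|4|2
P(3,4) f=1→J1  5|5|2
C(4,2) f=2→J2  5|5|3
M = 3(5−1)−2·5−3 = 12−10−3 = -1

M = -1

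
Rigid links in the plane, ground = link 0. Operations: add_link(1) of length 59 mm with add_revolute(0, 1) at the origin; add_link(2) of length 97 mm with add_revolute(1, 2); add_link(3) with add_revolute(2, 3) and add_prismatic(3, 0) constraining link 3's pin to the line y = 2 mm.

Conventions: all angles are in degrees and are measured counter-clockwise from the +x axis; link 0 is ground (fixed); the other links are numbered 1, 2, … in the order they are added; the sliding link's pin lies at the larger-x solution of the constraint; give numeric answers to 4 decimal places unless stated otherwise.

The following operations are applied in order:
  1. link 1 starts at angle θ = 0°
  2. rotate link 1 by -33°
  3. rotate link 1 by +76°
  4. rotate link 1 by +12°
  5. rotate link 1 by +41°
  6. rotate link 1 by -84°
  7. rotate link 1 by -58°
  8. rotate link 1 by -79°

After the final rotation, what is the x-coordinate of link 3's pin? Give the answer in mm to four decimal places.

geometry: r = 59 mm, L = 97 mm, e = 2 mm; θ starts at 0°
rotate link 1 by -33°: θ ← 0° -33° = -33°
rotate link 1 by +76°: θ ← -33° +76° = 43°
rotate link 1 by +12°: θ ← 43° +12° = 55°
rotate link 1 by +41°: θ ← 55° +41° = 96°
rotate link 1 by -84°: θ ← 96° -84° = 12°
rotate link 1 by -58°: θ ← 12° -58° = -46°
rotate link 1 by -79°: θ ← -46° -79° = -125°
crank pin P = (r cos θ, r sin θ) = (-33.841010, -48.329971)
h = r sin θ − e = -48.329971 − 2 = -50.329971
x = r cos θ + √(L² − h²) = -33.841010 + 82.921011 = 49.080001

49.0800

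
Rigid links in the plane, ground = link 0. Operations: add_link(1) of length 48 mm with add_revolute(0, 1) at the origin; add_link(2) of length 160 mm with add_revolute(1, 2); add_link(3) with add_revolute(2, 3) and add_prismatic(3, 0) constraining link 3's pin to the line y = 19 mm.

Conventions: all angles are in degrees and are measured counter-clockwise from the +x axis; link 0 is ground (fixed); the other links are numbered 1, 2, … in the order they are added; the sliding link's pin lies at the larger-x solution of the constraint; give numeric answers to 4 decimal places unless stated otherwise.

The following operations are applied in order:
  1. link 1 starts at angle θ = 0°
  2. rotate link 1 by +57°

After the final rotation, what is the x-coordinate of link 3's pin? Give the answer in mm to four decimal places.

geometry: r = 48 mm, L = 160 mm, e = 19 mm; θ starts at 0°
rotate link 1 by +57°: θ ← 0° +57° = 57°
crank pin P = (r cos θ, r sin θ) = (26.142674, 40.256187)
h = r sin θ − e = 40.256187 − 19 = 21.256187
x = r cos θ + √(L² − h²) = 26.142674 + 158.581760 = 184.724433

184.7244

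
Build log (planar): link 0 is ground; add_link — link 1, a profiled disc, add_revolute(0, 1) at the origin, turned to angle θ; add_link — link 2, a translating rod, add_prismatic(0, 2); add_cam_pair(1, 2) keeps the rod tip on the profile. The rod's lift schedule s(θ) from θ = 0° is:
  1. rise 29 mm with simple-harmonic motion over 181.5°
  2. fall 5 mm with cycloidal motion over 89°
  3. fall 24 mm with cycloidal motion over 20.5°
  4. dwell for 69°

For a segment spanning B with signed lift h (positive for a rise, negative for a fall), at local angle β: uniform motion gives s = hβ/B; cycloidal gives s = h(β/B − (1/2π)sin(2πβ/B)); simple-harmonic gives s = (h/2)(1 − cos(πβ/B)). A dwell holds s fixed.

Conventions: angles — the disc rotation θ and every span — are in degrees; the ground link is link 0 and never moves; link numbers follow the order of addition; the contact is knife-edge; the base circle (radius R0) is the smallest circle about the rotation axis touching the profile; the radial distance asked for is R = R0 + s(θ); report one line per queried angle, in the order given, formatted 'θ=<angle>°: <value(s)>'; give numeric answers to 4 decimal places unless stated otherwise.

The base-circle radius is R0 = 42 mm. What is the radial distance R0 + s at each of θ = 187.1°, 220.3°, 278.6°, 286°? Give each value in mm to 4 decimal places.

seg 1 [0°–181.5°] simple-harmonic, h=29: full span → s += 29 → s = 29.0000
seg 2 [181.5°–270.5°] cycloidal, h=-5: θ=187.1° here. β=5.6, B=89. -5·(0.0629 − sin(2π·0.0629)/(2π)) = -0.0081 → s = 28.9919
seg 2 [181.5°–270.5°] cycloidal, h=-5: θ=220.3° here. β=38.8, B=89. -5·(0.4360 − sin(2π·0.4360)/(2π)) = -1.8681 → s = 27.1319
seg 2 [181.5°–270.5°] cycloidal, h=-5: full span → s += -5 → s = 24.0000
seg 3 [270.5°–291°] cycloidal, h=-24: θ=278.6° here. β=8.1, B=20.5. -24·(0.3951 − sin(2π·0.3951)/(2π)) = -7.1441 → s = 16.8559
seg 3 [270.5°–291°] cycloidal, h=-24: θ=286° here. β=15.5, B=20.5. -24·(0.7561 − sin(2π·0.7561)/(2π)) = -21.9633 → s = 2.0367
θ=187.1°: R = R0 + s = 42 + 28.9919 = 70.9919
θ=220.3°: R = R0 + s = 42 + 27.1319 = 69.1319
θ=278.6°: R = R0 + s = 42 + 16.8559 = 58.8559
θ=286°: R = R0 + s = 42 + 2.0367 = 44.0367

θ=187.1°: 70.9919
θ=220.3°: 69.1319
θ=278.6°: 58.8559
θ=286°: 44.0367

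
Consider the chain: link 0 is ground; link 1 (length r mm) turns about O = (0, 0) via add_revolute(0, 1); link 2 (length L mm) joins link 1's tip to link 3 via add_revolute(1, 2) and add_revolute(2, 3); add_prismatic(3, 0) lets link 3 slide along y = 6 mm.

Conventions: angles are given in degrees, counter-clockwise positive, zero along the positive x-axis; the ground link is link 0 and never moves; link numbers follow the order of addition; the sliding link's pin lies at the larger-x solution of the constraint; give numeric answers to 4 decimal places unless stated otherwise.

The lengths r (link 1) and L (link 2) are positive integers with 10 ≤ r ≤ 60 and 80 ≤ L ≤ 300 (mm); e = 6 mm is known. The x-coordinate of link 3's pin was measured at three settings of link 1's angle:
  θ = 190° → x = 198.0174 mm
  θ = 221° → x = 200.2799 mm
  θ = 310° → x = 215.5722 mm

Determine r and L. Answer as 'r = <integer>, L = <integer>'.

constraint per measurement: (x − r cos θ)² + (r sin θ − e)² = L²
subtracting the θ₁ and θ₂ equations cancels the r² and L² terms:
r = (x₁² − x₂²) / (2[(x₁cos θ₁ + e sin θ₁) − (x₂cos θ₂ + e sin θ₂)]) = 10.9999 → r = 11
L² = (x₁ − r cos θ₁)² + (r sin θ₁ − e)² = 43681.0118 → L = 209.0000 → L = 209
check at θ₃=310°: x = 215.5722 (printed 215.5722) ✓

r = 11, L = 209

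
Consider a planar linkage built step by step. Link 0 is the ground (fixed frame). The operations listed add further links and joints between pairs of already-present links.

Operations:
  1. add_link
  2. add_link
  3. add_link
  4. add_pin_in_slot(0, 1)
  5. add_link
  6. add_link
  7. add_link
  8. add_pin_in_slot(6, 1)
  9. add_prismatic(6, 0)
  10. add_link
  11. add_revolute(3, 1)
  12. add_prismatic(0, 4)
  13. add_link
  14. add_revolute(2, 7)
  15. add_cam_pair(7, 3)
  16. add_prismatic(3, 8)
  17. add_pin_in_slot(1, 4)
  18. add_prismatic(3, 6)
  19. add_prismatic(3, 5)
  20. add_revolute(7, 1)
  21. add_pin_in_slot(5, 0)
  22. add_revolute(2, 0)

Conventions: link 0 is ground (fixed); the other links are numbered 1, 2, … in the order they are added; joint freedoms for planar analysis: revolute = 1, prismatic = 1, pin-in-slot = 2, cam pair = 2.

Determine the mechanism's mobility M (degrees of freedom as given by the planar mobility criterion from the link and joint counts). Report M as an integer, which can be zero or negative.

L=1 J1=0 J2=0
add link → L=2 J1=0 J2=0
add link → L=3 J1=0 J2=0
add link → L=4 J1=0 J2=0
PS@0,1 dof=2 J2 → L=4 J1=0 J2=1
add link → L=5 J1=0 J2=1
add link → L=6 J1=0 J2=1
add link → L=7 J1=0 J2=1
PS@6,1 dof=2 J2 → L=7 J1=0 J2=2
P@6,0 dof=1 J1 → L=7 J1=1 J2=2
add link → L=8 J1=1 J2=2
R@3,1 dof=1 J1 → L=8 J1=2 J2=2
P@0,4 dof=1 J1 → L=8 J1=3 J2=2
add link → L=9 J1=3 J2=2
R@2,7 dof=1 J1 → L=9 J1=4 J2=2
C@7,3 dof=2 J2 → L=9 J1=4 J2=3
P@3,8 dof=1 J1 → L=9 J1=5 J2=3
PS@1,4 dof=2 J2 → L=9 J1=5 J2=4
P@3,6 dof=1 J1 → L=9 J1=6 J2=4
P@3,5 dof=1 J1 → L=9 J1=7 J2=4
R@7,1 dof=1 J1 → L=9 J1=8 J2=4
PS@5,0 dof=2 J2 → L=9 J1=8 J2=5
R@2,0 dof=1 J1 → L=9 J1=9 J2=5
M=3(L−1)−2J1−J2=3·8−2·9−5=1

M = 1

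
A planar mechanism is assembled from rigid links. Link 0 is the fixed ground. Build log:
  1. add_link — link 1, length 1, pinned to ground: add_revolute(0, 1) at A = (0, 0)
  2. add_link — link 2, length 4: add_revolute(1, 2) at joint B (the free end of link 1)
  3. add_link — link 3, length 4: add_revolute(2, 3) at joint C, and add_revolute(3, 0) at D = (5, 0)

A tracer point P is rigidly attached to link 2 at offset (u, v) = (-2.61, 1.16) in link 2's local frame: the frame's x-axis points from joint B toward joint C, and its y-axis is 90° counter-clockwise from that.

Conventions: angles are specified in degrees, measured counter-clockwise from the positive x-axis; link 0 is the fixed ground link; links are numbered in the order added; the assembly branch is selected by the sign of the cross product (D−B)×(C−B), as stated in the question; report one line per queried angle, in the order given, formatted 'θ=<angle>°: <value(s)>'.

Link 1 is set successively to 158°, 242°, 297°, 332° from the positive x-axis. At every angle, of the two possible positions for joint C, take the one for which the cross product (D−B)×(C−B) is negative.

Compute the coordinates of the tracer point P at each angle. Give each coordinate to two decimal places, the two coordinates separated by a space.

A=(0,0), D=(5.00,0)
θ=158°: B = A + 1.00·(cos158°, sin158°) = (-0.9272, 0.3746)
θ=158°: |BD| = 5.9390
θ=158°: circle(B,4.00) ∩ circle(D,4.00): a=2.9695, h=2.6799
θ=158°:   candidates: C₊=(2.2054,2.8619) cross=15.916; C₋=(1.8674,-2.4873) cross=-15.916
θ=158°:   branch - wants cross < 0 → take C=(1.8674,-2.4873) (cross=-15.916)
θ=158°: ex = (C−B)/|BC| = (0.6986,-0.7155); ey = (0.7155,0.6986)
θ=158°: P = B + -2.61·ex + 1.16·ey = (-1.9207,3.0524)
θ=242°: B = A + 1.00·(cos242°, sin242°) = (-0.4695, -0.8829)
θ=242°: |BD| = 5.5403
θ=242°: circle(B,4.00) ∩ circle(D,4.00): a=2.7701, h=2.8855
θ=242°:   candidates: C₊=(1.8054,2.4072) cross=15.987; C₋=(2.7251,-3.2901) cross=-15.987
θ=242°:   branch - wants cross < 0 → take C=(2.7251,-3.2901) (cross=-15.987)
θ=242°: ex = (C−B)/|BC| = (0.7987,-0.6018); ey = (0.6018,0.7987)
θ=242°: P = B + -2.61·ex + 1.16·ey = (-1.8559,1.6142)
θ=297°: B = A + 1.00·(cos297°, sin297°) = (0.4540, -0.8910)
θ=297°: |BD| = 4.6325
θ=297°: circle(B,4.00) ∩ circle(D,4.00): a=2.3163, h=3.2611
θ=297°:   candidates: C₊=(2.0998,2.7547) cross=15.107; C₋=(3.3542,-3.6457) cross=-15.107
θ=297°:   branch - wants cross < 0 → take C=(3.3542,-3.6457) (cross=-15.107)
θ=297°: ex = (C−B)/|BC| = (0.7251,-0.6887); ey = (0.6887,0.7251)
θ=297°: P = B + -2.61·ex + 1.16·ey = (-0.6395,1.7475)
θ=332°: B = A + 1.00·(cos332°, sin332°) = (0.8829, -0.4695)
θ=332°: |BD| = 4.1437
θ=332°: circle(B,4.00) ∩ circle(D,4.00): a=2.0719, h=3.4216
θ=332°:   candidates: C₊=(2.5538,3.1648) cross=14.178; C₋=(3.3291,-3.6343) cross=-14.178
θ=332°:   branch - wants cross < 0 → take C=(3.3291,-3.6343) (cross=-14.178)
θ=332°: ex = (C−B)/|BC| = (0.6115,-0.7912); ey = (0.7912,0.6115)
θ=332°: P = B + -2.61·ex + 1.16·ey = (0.2046,2.3050)

θ=158°: -1.92 3.05
θ=242°: -1.86 1.61
θ=297°: -0.64 1.75
θ=332°: 0.20 2.30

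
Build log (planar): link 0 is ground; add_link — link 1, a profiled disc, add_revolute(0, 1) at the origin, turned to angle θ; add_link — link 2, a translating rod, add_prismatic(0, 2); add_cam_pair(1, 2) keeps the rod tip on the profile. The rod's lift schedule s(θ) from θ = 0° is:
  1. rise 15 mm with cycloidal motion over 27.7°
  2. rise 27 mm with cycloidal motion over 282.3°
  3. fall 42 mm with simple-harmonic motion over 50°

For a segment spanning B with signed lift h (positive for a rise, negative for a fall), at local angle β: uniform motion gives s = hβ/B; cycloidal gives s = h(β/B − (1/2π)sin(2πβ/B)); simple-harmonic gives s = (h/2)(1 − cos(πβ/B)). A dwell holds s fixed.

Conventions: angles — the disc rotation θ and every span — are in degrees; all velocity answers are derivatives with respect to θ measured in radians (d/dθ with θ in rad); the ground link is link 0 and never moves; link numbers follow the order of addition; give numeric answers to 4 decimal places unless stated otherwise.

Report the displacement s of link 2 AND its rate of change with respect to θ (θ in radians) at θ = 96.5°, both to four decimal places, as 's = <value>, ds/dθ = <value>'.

seg 1 [0°–27.7°] cycloidal, h=15: full span → s += 15 → s = 15.0000
seg 2 [27.7°–310°] cycloidal, h=27: θ=96.5° here. β=68.8, B=282.3. 27·(0.2437 − sin(2π·0.2437)/(2π)) = 2.2864 → s = 17.2864
velocity in seg [27.7°–310°] (cycloidal), θ in radians: β = 68.8° = 1.2008 rad, B = 282.3° = 4.9271 rad; ds/dθ = (h/B)(1 − cos(2πβ/B)) = (27/4.9271)(1 − cos(2π·0.2437)) = 5.263500 mm/rad

s = 17.2864, ds/dθ = 5.2635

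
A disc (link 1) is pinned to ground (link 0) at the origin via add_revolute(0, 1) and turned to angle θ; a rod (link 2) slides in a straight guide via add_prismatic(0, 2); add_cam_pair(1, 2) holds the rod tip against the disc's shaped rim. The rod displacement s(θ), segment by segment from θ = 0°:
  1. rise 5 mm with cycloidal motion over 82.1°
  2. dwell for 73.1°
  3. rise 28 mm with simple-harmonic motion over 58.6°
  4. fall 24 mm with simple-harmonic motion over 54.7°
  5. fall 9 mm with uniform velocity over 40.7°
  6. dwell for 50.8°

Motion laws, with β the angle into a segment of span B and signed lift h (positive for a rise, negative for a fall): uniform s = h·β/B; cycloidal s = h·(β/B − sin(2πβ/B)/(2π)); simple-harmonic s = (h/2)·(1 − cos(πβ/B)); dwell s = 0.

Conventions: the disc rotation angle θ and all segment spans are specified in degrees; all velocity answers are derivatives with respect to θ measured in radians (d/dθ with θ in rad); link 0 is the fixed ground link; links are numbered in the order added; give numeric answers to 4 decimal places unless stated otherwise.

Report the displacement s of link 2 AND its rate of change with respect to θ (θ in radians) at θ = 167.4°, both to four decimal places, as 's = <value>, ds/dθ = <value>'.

segment 1 (0° to 82.1°, cycloidal, h = 5) is passed completely: s = 0.0000 + (5) = 5.0000
segment 2 (82.1° to 155.2°, dwell): s unchanged at 5.0000
θ = 167.4° falls in segment 3 (155.2° to 213.8°, simple-harmonic, h = 28): β = 167.4 − 155.2 = 12.2°, B = 58.6°; Δs = 28/2·(1 − cos(π·0.2082)) = 2.8892; s = 5.0000 + 2.8892 = 7.8892
velocity in seg [155.2°–213.8°] (simple-harmonic), θ in radians: β = 12.2° = 0.2129 rad, B = 58.6° = 1.0228 rad; ds/dθ = (πh/(2B)) sin(πβ/B) = (π·28/(2·1.0228)) sin(π·0.2082) = 26.163575 mm/rad

s = 7.8892, ds/dθ = 26.1636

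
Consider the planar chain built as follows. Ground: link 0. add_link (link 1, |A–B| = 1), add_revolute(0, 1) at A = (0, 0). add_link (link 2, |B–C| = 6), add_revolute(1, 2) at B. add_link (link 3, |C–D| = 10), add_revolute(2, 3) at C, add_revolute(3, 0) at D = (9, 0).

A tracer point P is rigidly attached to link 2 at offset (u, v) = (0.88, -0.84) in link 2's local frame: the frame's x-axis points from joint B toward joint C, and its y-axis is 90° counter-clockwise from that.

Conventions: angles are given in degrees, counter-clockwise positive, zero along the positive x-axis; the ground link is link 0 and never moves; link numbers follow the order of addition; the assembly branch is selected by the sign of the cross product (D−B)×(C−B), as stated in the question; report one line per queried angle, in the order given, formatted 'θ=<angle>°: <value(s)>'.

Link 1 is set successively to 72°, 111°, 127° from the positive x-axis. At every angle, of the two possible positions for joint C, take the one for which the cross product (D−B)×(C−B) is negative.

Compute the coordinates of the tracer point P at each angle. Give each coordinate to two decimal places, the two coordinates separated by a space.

A=(0,0), D=(9.00,0)
θ=72°: B = A + 1.00·(cos72°, sin72°) = (0.3090, 0.9511)
θ=72°: |BD| = 8.7429
θ=72°: circle(B,6.00) ∩ circle(D,10.00): a=0.7113, h=5.9577
θ=72°:   candidates: C₊=(1.6642,6.7960) cross=52.087; C₋=(0.3680,-5.0487) cross=-52.087
θ=72°:   branch - wants cross < 0 → take C=(0.3680,-5.0487) (cross=-52.087)
θ=72°: ex = (C−B)/|BC| = (0.0098,-1.0000); ey = (1.0000,0.0098)
θ=72°: P = B + 0.88·ex + -0.84·ey = (-0.5223,0.0628)
θ=111°: B = A + 1.00·(cos111°, sin111°) = (-0.3584, 0.9336)
θ=111°: |BD| = 9.4048
θ=111°: circle(B,6.00) ∩ circle(D,10.00): a=1.2999, h=5.8575
θ=111°:   candidates: C₊=(1.5166,6.6331) cross=55.089; C₋=(0.3537,-5.0240) cross=-55.089
θ=111°:   branch - wants cross < 0 → take C=(0.3537,-5.0240) (cross=-55.089)
θ=111°: ex = (C−B)/|BC| = (0.1187,-0.9929); ey = (0.9929,0.1187)
θ=111°: P = B + 0.88·ex + -0.84·ey = (-1.0880,-0.0399)
θ=127°: B = A + 1.00·(cos127°, sin127°) = (-0.6018, 0.7986)
θ=127°: |BD| = 9.6350
θ=127°: circle(B,6.00) ∩ circle(D,10.00): a=1.4963, h=5.8104
θ=127°:   candidates: C₊=(1.3709,6.4651) cross=55.983; C₋=(0.4077,-5.1158) cross=-55.983
θ=127°:   branch - wants cross < 0 → take C=(0.4077,-5.1158) (cross=-55.983)
θ=127°: ex = (C−B)/|BC| = (0.1682,-0.9857); ey = (0.9857,0.1682)
θ=127°: P = B + 0.88·ex + -0.84·ey = (-1.2818,-0.2101)

θ=72°: -0.52 0.06
θ=111°: -1.09 -0.04
θ=127°: -1.28 -0.21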